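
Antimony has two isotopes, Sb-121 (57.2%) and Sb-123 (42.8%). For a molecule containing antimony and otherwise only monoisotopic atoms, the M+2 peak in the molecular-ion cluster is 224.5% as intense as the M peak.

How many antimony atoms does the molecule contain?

For n independent Sb atoms, I(M+2)/I(M) = n · (abundance Sb-123) / (abundance Sb-121) = n · 0.428/0.572.
n = 2.245 × 0.572/0.428 = 3.00 ≈ 3

3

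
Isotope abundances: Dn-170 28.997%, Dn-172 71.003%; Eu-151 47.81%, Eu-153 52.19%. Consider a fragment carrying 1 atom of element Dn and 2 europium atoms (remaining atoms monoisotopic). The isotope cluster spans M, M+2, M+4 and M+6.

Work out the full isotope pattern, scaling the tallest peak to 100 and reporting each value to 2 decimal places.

15.30 : 70.85 : 100.00 : 44.63

Element Dn pattern (n=1): 0.28997 : 0.71003
Europium pattern (n=2): 0.22857961 : 0.49904078 : 0.27237961
Convolve the two distributions (both contribute in 2-u steps):
  M: 0.28997×0.22857961 = 0.066281
  M+2: 0.28997×0.49904078 + 0.71003×0.22857961 = 0.307005
  M+4: 0.28997×0.27237961 + 0.71003×0.49904078 = 0.433316
  M+6: 0.71003×0.27237961 = 0.193398
Scale to base peak (0.433316) = 100: 15.30 : 70.85 : 100.00 : 44.63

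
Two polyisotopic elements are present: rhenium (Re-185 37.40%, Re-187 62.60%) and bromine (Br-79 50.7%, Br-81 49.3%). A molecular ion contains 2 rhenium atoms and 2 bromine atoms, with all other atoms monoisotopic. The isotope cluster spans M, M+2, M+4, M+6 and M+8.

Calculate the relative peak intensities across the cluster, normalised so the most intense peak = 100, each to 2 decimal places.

Rhenium pattern (n=2): 0.139876 : 0.468248 : 0.391876
Bromine pattern (n=2): 0.257049 : 0.499902 : 0.243049
Convolve the two distributions (both contribute in 2-u steps):
  M: 0.139876×0.257049 = 0.035955
  M+2: 0.139876×0.499902 + 0.468248×0.257049 = 0.190287
  M+4: 0.139876×0.243049 + 0.468248×0.499902 + 0.391876×0.257049 = 0.368806
  M+6: 0.468248×0.243049 + 0.391876×0.499902 = 0.309707
  M+8: 0.391876×0.243049 = 0.095245
Scale to base peak (0.368806) = 100: 9.75 : 51.60 : 100.00 : 83.98 : 25.83

9.75 : 51.60 : 100.00 : 83.98 : 25.83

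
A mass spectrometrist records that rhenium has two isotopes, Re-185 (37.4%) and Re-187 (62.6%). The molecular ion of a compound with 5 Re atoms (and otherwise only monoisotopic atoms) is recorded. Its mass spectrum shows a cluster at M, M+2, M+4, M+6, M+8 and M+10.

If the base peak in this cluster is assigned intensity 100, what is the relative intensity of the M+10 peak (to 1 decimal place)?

28.0

Binomial terms of (0.374 + 0.626)^5: M 0.0073, M+2 0.0612, M+4 0.2050, M+6 0.3431, M+8 0.2872, M+10 0.0961 → M+6 is the base peak.
P(M+6) = C(5,3) × 0.374^2 × 0.626^3 = 10 × 0.139876 × 0.24531438 = 0.343136 (base)
P(M+10) = C(5,5) × 0.374^0 × 0.626^5 = 1 × 1.0000 × 0.09613282 = 0.096133
Relative intensity = 0.096133 / 0.343136 × 100 = 28.0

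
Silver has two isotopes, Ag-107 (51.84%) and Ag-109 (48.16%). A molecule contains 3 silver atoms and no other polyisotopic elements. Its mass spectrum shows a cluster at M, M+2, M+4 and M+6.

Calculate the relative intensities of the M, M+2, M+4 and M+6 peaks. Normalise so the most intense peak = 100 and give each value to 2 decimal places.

35.88 : 100.00 : 92.90 : 28.77

Expanding (0.5184 + 0.4816)^3:
P(M) = 0.5184^3 = 0.139314
P(M+2) = 3 × 0.5184^2 × 0.4816^1 = 0.388273
P(M+4) = 3 × 0.5184^1 × 0.4816^2 = 0.360711
P(M+6) = 0.4816^3 = 0.111702
The M+2 peak is largest (0.388273); scaling to 100 gives 35.88 : 100.00 : 92.90 : 28.77.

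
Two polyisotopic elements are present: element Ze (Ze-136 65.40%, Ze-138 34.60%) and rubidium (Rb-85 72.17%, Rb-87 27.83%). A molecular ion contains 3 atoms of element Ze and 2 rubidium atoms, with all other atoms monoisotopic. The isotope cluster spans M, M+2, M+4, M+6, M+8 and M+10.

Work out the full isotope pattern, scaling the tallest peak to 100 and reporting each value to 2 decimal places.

42.40 : 100.00 : 93.81 : 43.75 : 10.14 : 0.93

Element Ze pattern (n=3): 0.27972626 : 0.44396921 : 0.23488279 : 0.04142174
Rubidium pattern (n=2): 0.52085089 : 0.40169822 : 0.07745089
Convolve the two distributions (both contribute in 2-u steps):
  M: 0.27972626×0.52085089 = 0.145696
  M+2: 0.27972626×0.40169822 + 0.44396921×0.52085089 = 0.343607
  M+4: 0.27972626×0.07745089 + 0.44396921×0.40169822 + 0.23488279×0.52085089 = 0.322346
  M+6: 0.44396921×0.07745089 + 0.23488279×0.40169822 + 0.04142174×0.52085089 = 0.150312
  M+8: 0.23488279×0.07745089 + 0.04142174×0.40169822 = 0.034831
  M+10: 0.04142174×0.07745089 = 0.003208
Scale to base peak (0.343607) = 100: 42.40 : 100.00 : 93.81 : 43.75 : 10.14 : 0.93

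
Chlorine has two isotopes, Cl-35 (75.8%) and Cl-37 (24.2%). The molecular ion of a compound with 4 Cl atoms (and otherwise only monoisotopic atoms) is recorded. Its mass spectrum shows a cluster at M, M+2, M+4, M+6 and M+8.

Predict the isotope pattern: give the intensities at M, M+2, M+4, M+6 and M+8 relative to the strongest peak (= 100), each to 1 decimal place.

78.3 : 100.0 : 47.9 : 10.2 : 0.8

The 4 Cl atoms are independent, so intensities follow the terms of (0.758 + 0.242)^4.
P(M) = 0.758^4 = 0.330124
P(M+2) = 4 × 0.758^3 × 0.242^1 = 0.421583
P(M+4) = 6 × 0.758^2 × 0.242^2 = 0.201893
P(M+6) = 4 × 0.758^1 × 0.242^3 = 0.042971
P(M+8) = 0.242^4 = 0.003430
The M+2 peak is largest (0.421583); scaling to 100 gives 78.3 : 100.0 : 47.9 : 10.2 : 0.8.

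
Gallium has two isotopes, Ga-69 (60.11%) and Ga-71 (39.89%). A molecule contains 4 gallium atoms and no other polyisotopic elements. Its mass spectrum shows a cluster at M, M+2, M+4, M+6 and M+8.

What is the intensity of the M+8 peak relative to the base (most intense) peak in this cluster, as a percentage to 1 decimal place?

7.3%

Binomial terms of (0.6011 + 0.3989)^4: M 0.1306, M+2 0.3465, M+4 0.3450, M+6 0.1526, M+8 0.0253 → M+2 is the base peak.
P(M+2) = C(4,1) × 0.6011^3 × 0.3989^1 = 4 × 0.21719018 × 0.3989 = 0.346549 (base)
P(M+8) = C(4,4) × 0.6011^0 × 0.3989^4 = 1 × 1.0000 × 0.02531956 = 0.025320
Relative intensity = 0.025320 / 0.346549 × 100 = 7.3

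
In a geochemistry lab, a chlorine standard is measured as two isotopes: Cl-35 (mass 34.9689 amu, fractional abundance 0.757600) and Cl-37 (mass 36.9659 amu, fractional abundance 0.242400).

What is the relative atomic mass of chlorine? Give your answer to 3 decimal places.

35.453 amu

Ar = Σ fᵢ·mᵢ = 0.757600 × 34.9689 + 0.242400 × 36.9659
= 26.49244 + 8.96053 = 35.45297 amu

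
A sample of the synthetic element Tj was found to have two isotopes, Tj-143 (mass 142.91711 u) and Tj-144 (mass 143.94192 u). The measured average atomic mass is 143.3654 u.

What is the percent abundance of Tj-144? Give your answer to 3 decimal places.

43.744%

Writing the weighted mean with unknown fraction x of Tj-143:
142.91711·x + 143.94192·(1 − x) = 143.3654
(142.91711 − 143.94192)·x = 143.3654 − 143.94192
x = -0.57652 / -1.02481 = 0.56256 → 56.256% Tj-143, 43.744% Tj-144.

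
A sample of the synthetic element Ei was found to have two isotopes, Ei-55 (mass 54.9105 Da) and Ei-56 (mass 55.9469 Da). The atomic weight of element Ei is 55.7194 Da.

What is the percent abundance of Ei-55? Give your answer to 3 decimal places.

21.951%

With x = fraction of Ei-55 (so Ei-56 is 1 − x):
54.9105·x + 55.9469·(1 − x) = 55.7194
(54.9105 − 55.9469)·x = 55.7194 − 55.9469
x = -0.2275 / -1.0364 = 0.21951 → 21.951% Ei-55, 78.049% Ei-56.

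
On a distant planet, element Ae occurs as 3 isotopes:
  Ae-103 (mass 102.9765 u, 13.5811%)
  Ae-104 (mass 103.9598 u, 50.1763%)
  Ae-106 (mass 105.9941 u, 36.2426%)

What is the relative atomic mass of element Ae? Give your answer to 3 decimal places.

104.564 u

Ar = Σ fᵢ·mᵢ = 0.135811 × 102.9765 + 0.501763 × 103.9598 + 0.362426 × 105.9941
= 13.98534 + 52.16318 + 38.41502 = 104.56354 u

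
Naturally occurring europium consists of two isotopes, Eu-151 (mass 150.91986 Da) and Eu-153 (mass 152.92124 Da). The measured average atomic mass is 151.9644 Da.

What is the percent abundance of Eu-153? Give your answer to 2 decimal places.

52.19%

Let x be the fractional abundance of Eu-151; then Eu-153 has abundance 1 − x.
150.91986·x + 152.92124·(1 − x) = 151.9644
(150.91986 − 152.92124)·x = 151.9644 − 152.92124
x = -0.95684 / -2.00138 = 0.47809 → 47.81% Eu-151, 52.19% Eu-153.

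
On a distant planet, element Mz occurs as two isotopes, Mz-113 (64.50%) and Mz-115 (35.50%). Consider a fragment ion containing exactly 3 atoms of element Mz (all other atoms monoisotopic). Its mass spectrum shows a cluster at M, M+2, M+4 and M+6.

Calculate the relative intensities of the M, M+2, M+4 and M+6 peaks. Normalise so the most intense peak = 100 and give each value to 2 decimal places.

Expanding (0.6450 + 0.3550)^3:
P(M) = 0.6450^3 = 0.268336
P(M+2) = 3 × 0.6450^2 × 0.3550^1 = 0.443067
P(M+4) = 3 × 0.6450^1 × 0.3550^2 = 0.243858
P(M+6) = 0.3550^3 = 0.044739
The M+2 peak is largest (0.443067); scaling to 100 gives 60.56 : 100.00 : 55.04 : 10.10.

60.56 : 100.00 : 55.04 : 10.10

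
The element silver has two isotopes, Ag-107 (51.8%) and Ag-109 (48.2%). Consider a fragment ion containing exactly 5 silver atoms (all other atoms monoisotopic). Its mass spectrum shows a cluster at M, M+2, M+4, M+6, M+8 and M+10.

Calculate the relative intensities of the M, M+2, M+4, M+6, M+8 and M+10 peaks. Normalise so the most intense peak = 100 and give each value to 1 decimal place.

11.5 : 53.7 : 100.0 : 93.1 : 43.3 : 8.1

The 5 Ag atoms are independent, so intensities follow the terms of (0.518 + 0.482)^5.
P(M) = 0.518^5 = 0.037295
P(M+2) = 5 × 0.518^4 × 0.482^1 = 0.173515
P(M+4) = 10 × 0.518^3 × 0.482^2 = 0.322911
P(M+6) = 10 × 0.518^2 × 0.482^3 = 0.300470
P(M+8) = 5 × 0.518^1 × 0.482^4 = 0.139794
P(M+10) = 0.482^5 = 0.026016
The M+4 peak is largest (0.322911); scaling to 100 gives 11.5 : 53.7 : 100.0 : 93.1 : 43.3 : 8.1.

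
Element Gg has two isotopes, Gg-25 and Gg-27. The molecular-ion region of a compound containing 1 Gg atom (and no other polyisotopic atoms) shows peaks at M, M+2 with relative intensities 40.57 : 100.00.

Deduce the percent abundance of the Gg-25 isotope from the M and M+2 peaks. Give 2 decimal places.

If p is the fraction of Gg that is Gg-25, then I(M+2)/I(M) = [C(1,1)·p^0·(1−p)] / p^1 = 1·(1−p)/p = 100.00/40.57 = 2.4649
(1−p)/p = 2.4649/1 = 2.4649  ⇒  p = 1/(1 + 2.4649) = 0.2886
Gg-25: 28.86%, Gg-27: 71.14%.

28.86%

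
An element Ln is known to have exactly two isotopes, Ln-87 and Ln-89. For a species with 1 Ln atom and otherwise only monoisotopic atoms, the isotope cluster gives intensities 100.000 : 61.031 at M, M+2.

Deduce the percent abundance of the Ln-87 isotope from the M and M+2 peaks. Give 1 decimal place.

62.1%

Write p for the Ln-87 fraction. I(M+2)/I(M) = [C(1,1)·p^0·(1−p)] / p^1 = 1·(1−p)/p = 61.031/100.000 = 0.6103
(1−p)/p = 0.6103/1 = 0.6103  ⇒  p = 1/(1 + 0.6103) = 0.6210
Ln-87: 62.1%, Ln-89: 37.9%.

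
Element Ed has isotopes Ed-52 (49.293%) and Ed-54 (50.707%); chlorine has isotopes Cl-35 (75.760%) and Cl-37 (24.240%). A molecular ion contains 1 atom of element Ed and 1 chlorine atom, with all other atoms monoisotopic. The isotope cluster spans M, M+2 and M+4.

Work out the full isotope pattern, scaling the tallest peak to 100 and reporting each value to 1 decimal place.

Element Ed pattern (n=1): 0.49293 : 0.50707
Chlorine pattern (n=1): 0.7576 : 0.2424
Convolve the two distributions (both contribute in 2-u steps):
  M: 0.49293×0.7576 = 0.373444
  M+2: 0.49293×0.2424 + 0.50707×0.7576 = 0.503642
  M+4: 0.50707×0.2424 = 0.122914
Scale to base peak (0.503642) = 100: 74.1 : 100.0 : 24.4

74.1 : 100.0 : 24.4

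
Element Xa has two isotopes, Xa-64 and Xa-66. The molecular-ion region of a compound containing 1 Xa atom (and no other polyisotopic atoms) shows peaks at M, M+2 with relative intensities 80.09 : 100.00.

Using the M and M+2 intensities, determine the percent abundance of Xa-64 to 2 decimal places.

44.47%

Let p = fractional abundance of Xa-64. I(M+2)/I(M) = [C(1,1)·p^0·(1−p)] / p^1 = 1·(1−p)/p = 100.00/80.09 = 1.2486
(1−p)/p = 1.2486/1 = 1.2486  ⇒  p = 1/(1 + 1.2486) = 0.4447
Xa-64: 44.47%, Xa-66: 55.53%.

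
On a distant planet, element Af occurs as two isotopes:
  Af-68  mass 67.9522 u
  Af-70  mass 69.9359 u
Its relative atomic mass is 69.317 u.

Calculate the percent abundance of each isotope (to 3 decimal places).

Af-68: 31.199%, Af-70: 68.801%

Writing the weighted mean with unknown fraction x of Af-68:
67.9522·x + 69.9359·(1 − x) = 69.317
(67.9522 − 69.9359)·x = 69.317 − 69.9359
x = -0.6189 / -1.9837 = 0.31199 → 31.199% Af-68, 68.801% Af-70.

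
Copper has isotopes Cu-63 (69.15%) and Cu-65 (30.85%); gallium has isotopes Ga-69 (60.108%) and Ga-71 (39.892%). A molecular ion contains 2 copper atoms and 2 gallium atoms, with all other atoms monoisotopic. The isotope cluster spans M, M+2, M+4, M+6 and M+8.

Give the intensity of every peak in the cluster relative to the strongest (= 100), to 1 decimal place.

Copper pattern (n=2): 0.47817225 : 0.4266555 : 0.09517225
Gallium pattern (n=2): 0.36129717 : 0.47956567 : 0.15913717
Convolve the two distributions (both contribute in 2-u steps):
  M: 0.47817225×0.36129717 = 0.172762
  M+2: 0.47817225×0.47956567 + 0.4266555×0.36129717 = 0.383464
  M+4: 0.47817225×0.15913717 + 0.4266555×0.47956567 + 0.09517225×0.36129717 = 0.315090
  M+6: 0.4266555×0.15913717 + 0.09517225×0.47956567 = 0.113538
  M+8: 0.09517225×0.15913717 = 0.015145
Scale to base peak (0.383464) = 100: 45.1 : 100.0 : 82.2 : 29.6 : 3.9

45.1 : 100.0 : 82.2 : 29.6 : 3.9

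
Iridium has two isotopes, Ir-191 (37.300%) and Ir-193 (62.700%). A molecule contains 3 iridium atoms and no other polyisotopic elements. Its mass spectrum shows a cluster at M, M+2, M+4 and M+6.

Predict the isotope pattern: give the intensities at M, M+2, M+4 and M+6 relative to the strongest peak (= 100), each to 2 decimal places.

Each Ir atom is independently Ir-191 (p = 0.37300) or Ir-193 (q = 0.62700); the cluster is the binomial expansion (p + q)^3.
P(M) = 0.37300^3 = 0.051895
P(M+2) = 3 × 0.37300^2 × 0.62700^1 = 0.261702
P(M+4) = 3 × 0.37300^1 × 0.62700^2 = 0.439911
P(M+6) = 0.62700^3 = 0.246492
The M+4 peak is largest (0.439911); scaling to 100 gives 11.80 : 59.49 : 100.00 : 56.03.

11.80 : 59.49 : 100.00 : 56.03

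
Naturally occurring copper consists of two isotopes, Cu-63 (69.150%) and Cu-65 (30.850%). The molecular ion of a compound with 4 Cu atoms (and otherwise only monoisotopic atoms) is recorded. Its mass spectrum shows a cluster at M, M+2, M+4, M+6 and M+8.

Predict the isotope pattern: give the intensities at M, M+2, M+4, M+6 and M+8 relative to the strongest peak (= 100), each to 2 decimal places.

56.04 : 100.00 : 66.92 : 19.90 : 2.22

Expanding (0.69150 + 0.30850)^4:
P(M) = 0.69150^4 = 0.228649
P(M+2) = 4 × 0.69150^3 × 0.30850^1 = 0.408030
P(M+4) = 6 × 0.69150^2 × 0.30850^2 = 0.273052
P(M+6) = 4 × 0.69150^1 × 0.30850^3 = 0.081212
P(M+8) = 0.30850^4 = 0.009058
The M+2 peak is largest (0.408030); scaling to 100 gives 56.04 : 100.00 : 66.92 : 19.90 : 2.22.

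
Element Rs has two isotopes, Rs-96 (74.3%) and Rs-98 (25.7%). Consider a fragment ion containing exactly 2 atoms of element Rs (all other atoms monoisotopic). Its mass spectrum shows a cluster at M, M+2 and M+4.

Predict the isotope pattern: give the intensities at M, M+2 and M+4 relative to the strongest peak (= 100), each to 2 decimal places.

100.00 : 69.18 : 11.96

The 2 Rs atoms are independent, so intensities follow the terms of (0.743 + 0.257)^2.
P(M) = 0.743^2 = 0.552049
P(M+2) = 2 × 0.743^1 × 0.257^1 = 0.381902
P(M+4) = 0.257^2 = 0.066049
The M peak is largest (0.552049); scaling to 100 gives 100.00 : 69.18 : 11.96.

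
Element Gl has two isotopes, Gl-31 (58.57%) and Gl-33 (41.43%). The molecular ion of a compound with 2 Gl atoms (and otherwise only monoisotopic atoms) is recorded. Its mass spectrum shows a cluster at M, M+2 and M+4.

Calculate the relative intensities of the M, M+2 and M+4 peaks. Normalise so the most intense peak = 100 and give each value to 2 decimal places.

70.69 : 100.00 : 35.37

Expanding (0.5857 + 0.4143)^2:
P(M) = 0.5857^2 = 0.343044
P(M+2) = 2 × 0.5857^1 × 0.4143^1 = 0.485311
P(M+4) = 0.4143^2 = 0.171644
The M+2 peak is largest (0.485311); scaling to 100 gives 70.69 : 100.00 : 35.37.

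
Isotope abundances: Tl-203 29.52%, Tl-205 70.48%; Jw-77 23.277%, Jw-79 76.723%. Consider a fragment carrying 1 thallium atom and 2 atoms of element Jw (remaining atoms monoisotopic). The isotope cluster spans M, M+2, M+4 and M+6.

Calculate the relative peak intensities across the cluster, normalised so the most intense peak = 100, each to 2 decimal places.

3.76 : 33.75 : 100.00 : 97.50

Thallium pattern (n=1): 0.2952 : 0.7048
Element Jw pattern (n=2): 0.05418187 : 0.35717625 : 0.58864187
Convolve the two distributions (both contribute in 2-u steps):
  M: 0.2952×0.05418187 = 0.015994
  M+2: 0.2952×0.35717625 + 0.7048×0.05418187 = 0.143626
  M+4: 0.2952×0.58864187 + 0.7048×0.35717625 = 0.425505
  M+6: 0.7048×0.58864187 = 0.414875
Scale to base peak (0.425505) = 100: 3.76 : 33.75 : 100.00 : 97.50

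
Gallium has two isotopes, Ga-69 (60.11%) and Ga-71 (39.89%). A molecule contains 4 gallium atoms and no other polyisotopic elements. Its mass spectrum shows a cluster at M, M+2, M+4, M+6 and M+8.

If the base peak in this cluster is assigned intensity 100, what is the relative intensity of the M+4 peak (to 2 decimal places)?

(0.6011 + 0.3989)^4 gives M 0.1306, M+2 0.3465, M+4 0.3450, M+6 0.1526, M+8 0.0253; the largest is M+2.
P(M+2) = C(4,1) × 0.6011^3 × 0.3989^1 = 4 × 0.21719018 × 0.3989 = 0.346549 (base)
P(M+4) = C(4,2) × 0.6011^2 × 0.3989^2 = 6 × 0.36132121 × 0.15912121 = 0.344963
Relative intensity = 0.344963 / 0.346549 × 100 = 99.54

99.54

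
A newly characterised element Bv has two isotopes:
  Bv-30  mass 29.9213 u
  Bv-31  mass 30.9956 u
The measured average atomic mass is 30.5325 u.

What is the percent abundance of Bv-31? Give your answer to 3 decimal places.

56.893%

Writing the weighted mean with unknown fraction x of Bv-30:
29.9213·x + 30.9956·(1 − x) = 30.5325
(29.9213 − 30.9956)·x = 30.5325 − 30.9956
x = -0.4631 / -1.0743 = 0.43107 → 43.107% Bv-30, 56.893% Bv-31.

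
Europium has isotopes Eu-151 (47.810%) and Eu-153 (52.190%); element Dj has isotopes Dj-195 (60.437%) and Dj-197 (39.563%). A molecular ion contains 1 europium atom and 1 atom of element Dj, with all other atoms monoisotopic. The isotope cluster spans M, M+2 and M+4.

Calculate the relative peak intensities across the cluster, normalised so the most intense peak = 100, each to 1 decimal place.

57.3 : 100.0 : 40.9

Europium pattern (n=1): 0.4781 : 0.5219
Element Dj pattern (n=1): 0.60437 : 0.39563
Convolve the two distributions (both contribute in 2-u steps):
  M: 0.4781×0.60437 = 0.288949
  M+2: 0.4781×0.39563 + 0.5219×0.60437 = 0.504571
  M+4: 0.5219×0.39563 = 0.206479
Scale to base peak (0.504571) = 100: 57.3 : 100.0 : 40.9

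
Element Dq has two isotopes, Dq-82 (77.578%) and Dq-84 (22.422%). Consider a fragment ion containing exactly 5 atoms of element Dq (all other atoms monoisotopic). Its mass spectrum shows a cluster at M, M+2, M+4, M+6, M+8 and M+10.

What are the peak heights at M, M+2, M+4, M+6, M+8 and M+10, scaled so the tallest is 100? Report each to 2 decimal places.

69.20 : 100.00 : 57.81 : 16.71 : 2.41 : 0.14

Each Dq atom is independently Dq-82 (p = 0.77578) or Dq-84 (q = 0.22422); the cluster is the binomial expansion (p + q)^5.
P(M) = 0.77578^5 = 0.280991
P(M+2) = 5 × 0.77578^4 × 0.22422^1 = 0.406068
P(M+4) = 10 × 0.77578^3 × 0.22422^2 = 0.234728
P(M+6) = 10 × 0.77578^2 × 0.22422^3 = 0.067842
P(M+8) = 5 × 0.77578^1 × 0.22422^4 = 0.009804
P(M+10) = 0.22422^5 = 0.000567
The M+2 peak is largest (0.406068); scaling to 100 gives 69.20 : 100.00 : 57.81 : 16.71 : 2.41 : 0.14.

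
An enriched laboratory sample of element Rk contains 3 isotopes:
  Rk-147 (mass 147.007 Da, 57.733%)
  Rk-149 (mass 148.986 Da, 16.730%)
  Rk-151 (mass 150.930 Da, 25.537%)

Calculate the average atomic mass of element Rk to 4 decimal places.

148.3399 Da

Ar = Σ fᵢ·mᵢ = 0.57733 × 147.007 + 0.16730 × 148.986 + 0.25537 × 150.930
= 84.87155 + 24.92536 + 38.54299 = 148.33990 Da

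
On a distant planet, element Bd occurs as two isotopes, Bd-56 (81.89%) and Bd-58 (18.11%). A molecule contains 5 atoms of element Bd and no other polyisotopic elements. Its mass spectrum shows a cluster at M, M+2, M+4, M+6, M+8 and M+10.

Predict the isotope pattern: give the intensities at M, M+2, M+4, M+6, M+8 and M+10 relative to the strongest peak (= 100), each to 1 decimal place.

90.4 : 100.0 : 44.2 : 9.8 : 1.1 : 0.0

Each Bd atom is independently Bd-56 (p = 0.8189) or Bd-58 (q = 0.1811); the cluster is the binomial expansion (p + q)^5.
P(M) = 0.8189^5 = 0.368260
P(M+2) = 5 × 0.8189^4 × 0.1811^1 = 0.407204
P(M+4) = 10 × 0.8189^3 × 0.1811^2 = 0.180107
P(M+6) = 10 × 0.8189^2 × 0.1811^3 = 0.039831
P(M+8) = 5 × 0.8189^1 × 0.1811^4 = 0.004404
P(M+10) = 0.1811^5 = 0.000195
The M+2 peak is largest (0.407204); scaling to 100 gives 90.4 : 100.0 : 44.2 : 9.8 : 1.1 : 0.0.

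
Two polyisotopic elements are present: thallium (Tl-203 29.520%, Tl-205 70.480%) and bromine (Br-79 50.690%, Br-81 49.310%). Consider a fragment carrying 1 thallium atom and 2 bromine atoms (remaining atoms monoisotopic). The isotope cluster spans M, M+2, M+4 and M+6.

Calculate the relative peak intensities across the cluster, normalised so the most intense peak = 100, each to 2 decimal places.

Thallium pattern (n=1): 0.2952 : 0.7048
Bromine pattern (n=2): 0.25694761 : 0.49990478 : 0.24314761
Convolve the two distributions (both contribute in 2-u steps):
  M: 0.2952×0.25694761 = 0.075851
  M+2: 0.2952×0.49990478 + 0.7048×0.25694761 = 0.328669
  M+4: 0.2952×0.24314761 + 0.7048×0.49990478 = 0.424110
  M+6: 0.7048×0.24314761 = 0.171370
Scale to base peak (0.424110) = 100: 17.88 : 77.50 : 100.00 : 40.41

17.88 : 77.50 : 100.00 : 40.41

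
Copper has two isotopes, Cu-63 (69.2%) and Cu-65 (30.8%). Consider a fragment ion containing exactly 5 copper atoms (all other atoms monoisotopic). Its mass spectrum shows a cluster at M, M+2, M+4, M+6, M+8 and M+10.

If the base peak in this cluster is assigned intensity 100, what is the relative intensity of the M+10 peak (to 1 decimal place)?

(0.692 + 0.308)^5 gives M 0.1587, M+2 0.3531, M+4 0.3144, M+6 0.1399, M+8 0.0311, M+10 0.0028; the largest is M+2.
P(M+2) = C(5,1) × 0.692^4 × 0.308^1 = 5 × 0.22931073 × 0.3080 = 0.353139 (base)
P(M+10) = C(5,5) × 0.692^0 × 0.308^5 = 1 × 1.0000 × 0.00277175 = 0.002772
Relative intensity = 0.002772 / 0.353139 × 100 = 0.8

0.8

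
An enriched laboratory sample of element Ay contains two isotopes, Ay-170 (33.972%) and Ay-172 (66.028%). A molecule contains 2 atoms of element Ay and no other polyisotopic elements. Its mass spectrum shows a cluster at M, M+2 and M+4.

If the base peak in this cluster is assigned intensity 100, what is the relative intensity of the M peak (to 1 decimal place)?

25.7

(0.33972 + 0.66028)^2 gives M 0.1154, M+2 0.4486, M+4 0.4360; the largest is M+2.
P(M+2) = C(2,1) × 0.33972^1 × 0.66028^1 = 2 × 0.33972 × 0.66028 = 0.448621 (base)
P(M) = C(2,0) × 0.33972^2 × 0.66028^0 = 1 × 0.11540968 × 1.0000 = 0.115410
Relative intensity = 0.115410 / 0.448621 × 100 = 25.7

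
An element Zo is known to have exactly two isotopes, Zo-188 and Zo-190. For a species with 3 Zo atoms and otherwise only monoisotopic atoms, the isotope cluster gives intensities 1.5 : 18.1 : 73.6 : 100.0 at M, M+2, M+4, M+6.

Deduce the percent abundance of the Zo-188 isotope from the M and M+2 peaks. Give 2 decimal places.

Let p = fractional abundance of Zo-188. I(M+2)/I(M) = [C(3,1)·p^2·(1−p)] / p^3 = 3·(1−p)/p = 18.1/1.5 = 12.0667
(1−p)/p = 12.0667/3 = 4.0222  ⇒  p = 1/(1 + 4.0222) = 0.1991
Zo-188: 19.91%, Zo-190: 80.09%.

19.91%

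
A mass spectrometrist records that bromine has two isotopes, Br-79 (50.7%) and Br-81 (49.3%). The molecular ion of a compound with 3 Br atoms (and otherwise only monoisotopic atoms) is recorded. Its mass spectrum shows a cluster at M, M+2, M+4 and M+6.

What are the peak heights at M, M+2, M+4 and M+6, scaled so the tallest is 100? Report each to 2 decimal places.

Each Br atom is independently Br-79 (p = 0.507) or Br-81 (q = 0.493); the cluster is the binomial expansion (p + q)^3.
P(M) = 0.507^3 = 0.130324
P(M+2) = 3 × 0.507^2 × 0.493^1 = 0.380175
P(M+4) = 3 × 0.507^1 × 0.493^2 = 0.369678
P(M+6) = 0.493^3 = 0.119823
The M+2 peak is largest (0.380175); scaling to 100 gives 34.28 : 100.00 : 97.24 : 31.52.

34.28 : 100.00 : 97.24 : 31.52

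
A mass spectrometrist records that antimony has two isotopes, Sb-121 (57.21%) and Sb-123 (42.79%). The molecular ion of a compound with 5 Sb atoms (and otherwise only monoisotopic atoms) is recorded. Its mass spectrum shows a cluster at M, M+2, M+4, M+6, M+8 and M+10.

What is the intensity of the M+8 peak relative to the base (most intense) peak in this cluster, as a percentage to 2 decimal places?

27.97%

Term probabilities: M 0.0613, M+2 0.2292, M+4 0.3428, M+6 0.2564, M+8 0.0959, M+10 0.0143. Base peak = M+4.
P(M+4) = C(5,2) × 0.5721^3 × 0.4279^2 = 10 × 0.18724742 × 0.18309841 = 0.342847 (base)
P(M+8) = C(5,4) × 0.5721^1 × 0.4279^4 = 5 × 0.5721 × 0.03352503 = 0.095898
Relative intensity = 0.095898 / 0.342847 × 100 = 27.97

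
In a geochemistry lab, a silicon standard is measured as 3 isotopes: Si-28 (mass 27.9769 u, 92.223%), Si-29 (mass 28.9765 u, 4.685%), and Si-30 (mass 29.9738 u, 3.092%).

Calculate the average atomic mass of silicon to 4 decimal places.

Weight each isotope mass by its fractional abundance: 0.92223 × 27.9769 + 0.04685 × 28.9765 + 0.03092 × 29.9738
= 25.80114 + 1.35755 + 0.92679 = 28.08548 u

28.0855 u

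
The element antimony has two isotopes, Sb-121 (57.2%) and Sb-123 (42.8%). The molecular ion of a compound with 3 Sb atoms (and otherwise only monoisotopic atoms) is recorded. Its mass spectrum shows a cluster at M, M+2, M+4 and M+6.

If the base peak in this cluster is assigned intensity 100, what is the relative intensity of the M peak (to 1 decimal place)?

44.5

Binomial terms of (0.572 + 0.428)^3: M 0.1871, M+2 0.4201, M+4 0.3143, M+6 0.0784 → M+2 is the base peak.
P(M+2) = C(3,1) × 0.572^2 × 0.428^1 = 3 × 0.327184 × 0.4280 = 0.420104 (base)
P(M) = C(3,0) × 0.572^3 × 0.428^0 = 1 × 0.18714925 × 1.0000 = 0.187149
Relative intensity = 0.187149 / 0.420104 × 100 = 44.5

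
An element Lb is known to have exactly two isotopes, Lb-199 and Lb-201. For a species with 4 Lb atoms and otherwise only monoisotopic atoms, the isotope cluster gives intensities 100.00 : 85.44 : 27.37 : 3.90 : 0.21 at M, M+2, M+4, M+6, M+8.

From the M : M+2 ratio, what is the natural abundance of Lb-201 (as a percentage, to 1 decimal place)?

17.6%

If p is the fraction of Lb that is Lb-199, then I(M+2)/I(M) = [C(4,1)·p^3·(1−p)] / p^4 = 4·(1−p)/p = 85.44/100.00 = 0.8544
(1−p)/p = 0.8544/4 = 0.2136  ⇒  p = 1/(1 + 0.2136) = 0.8240
Lb-199: 82.4%, Lb-201: 17.6%.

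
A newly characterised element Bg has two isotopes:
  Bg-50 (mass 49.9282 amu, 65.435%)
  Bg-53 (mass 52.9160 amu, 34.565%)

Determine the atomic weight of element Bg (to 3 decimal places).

The abundance-weighted mean is 0.65435 × 49.9282 + 0.34565 × 52.9160
= 32.67052 + 18.29042 = 50.96094 amu

50.961 amu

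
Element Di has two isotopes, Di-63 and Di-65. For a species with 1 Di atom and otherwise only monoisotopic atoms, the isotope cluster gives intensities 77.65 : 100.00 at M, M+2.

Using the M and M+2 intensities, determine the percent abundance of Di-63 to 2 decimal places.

43.71%

Let p = fractional abundance of Di-63. I(M+2)/I(M) = [C(1,1)·p^0·(1−p)] / p^1 = 1·(1−p)/p = 100.00/77.65 = 1.2878
(1−p)/p = 1.2878/1 = 1.2878  ⇒  p = 1/(1 + 1.2878) = 0.4371
Di-63: 43.71%, Di-65: 56.29%.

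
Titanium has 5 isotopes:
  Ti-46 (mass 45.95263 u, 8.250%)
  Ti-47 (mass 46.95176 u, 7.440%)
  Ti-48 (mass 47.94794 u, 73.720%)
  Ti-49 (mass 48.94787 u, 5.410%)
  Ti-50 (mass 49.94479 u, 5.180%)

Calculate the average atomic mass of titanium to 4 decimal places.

47.8667 u

The abundance-weighted mean is 0.08250 × 45.95263 + 0.07440 × 46.95176 + 0.73720 × 47.94794 + 0.05410 × 48.94787 + 0.05180 × 49.94479
= 3.791092 + 3.493211 + 35.347221 + 2.648080 + 2.587140 = 47.866744 u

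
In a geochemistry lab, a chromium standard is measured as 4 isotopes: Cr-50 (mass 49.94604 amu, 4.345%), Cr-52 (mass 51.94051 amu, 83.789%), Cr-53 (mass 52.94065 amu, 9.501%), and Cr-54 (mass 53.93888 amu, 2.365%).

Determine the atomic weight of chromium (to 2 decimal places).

52.00 amu

Weight each isotope mass by its fractional abundance: 0.04345 × 49.94604 + 0.83789 × 51.94051 + 0.09501 × 52.94065 + 0.02365 × 53.93888
= 2.170155 + 43.520434 + 5.029891 + 1.275655 = 51.996135 amu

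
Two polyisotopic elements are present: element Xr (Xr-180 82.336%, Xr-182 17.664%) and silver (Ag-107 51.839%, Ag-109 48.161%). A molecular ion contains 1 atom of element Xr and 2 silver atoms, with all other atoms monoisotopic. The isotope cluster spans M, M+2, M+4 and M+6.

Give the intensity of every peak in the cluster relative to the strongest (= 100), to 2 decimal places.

Element Xr pattern (n=1): 0.82336 : 0.17664
Silver pattern (n=2): 0.26872819 : 0.49932362 : 0.23194819
Convolve the two distributions (both contribute in 2-u steps):
  M: 0.82336×0.26872819 = 0.221260
  M+2: 0.82336×0.49932362 + 0.17664×0.26872819 = 0.458591
  M+4: 0.82336×0.23194819 + 0.17664×0.49932362 = 0.279177
  M+6: 0.17664×0.23194819 = 0.040971
Scale to base peak (0.458591) = 100: 48.25 : 100.00 : 60.88 : 8.93

48.25 : 100.00 : 60.88 : 8.93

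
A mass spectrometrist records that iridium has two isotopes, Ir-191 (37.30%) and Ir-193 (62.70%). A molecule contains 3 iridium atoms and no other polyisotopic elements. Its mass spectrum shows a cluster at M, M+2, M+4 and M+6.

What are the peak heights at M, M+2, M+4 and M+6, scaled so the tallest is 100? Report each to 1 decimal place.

11.8 : 59.5 : 100.0 : 56.0

Expanding (0.3730 + 0.6270)^3:
P(M) = 0.3730^3 = 0.051895
P(M+2) = 3 × 0.3730^2 × 0.6270^1 = 0.261702
P(M+4) = 3 × 0.3730^1 × 0.6270^2 = 0.439911
P(M+6) = 0.6270^3 = 0.246492
The M+4 peak is largest (0.439911); scaling to 100 gives 11.8 : 59.5 : 100.0 : 56.0.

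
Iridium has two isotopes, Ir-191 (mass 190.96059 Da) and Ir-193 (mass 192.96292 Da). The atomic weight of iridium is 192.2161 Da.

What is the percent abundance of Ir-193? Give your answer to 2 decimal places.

Writing the weighted mean with unknown fraction x of Ir-191:
190.96059·x + 192.96292·(1 − x) = 192.2161
(190.96059 − 192.96292)·x = 192.2161 − 192.96292
x = -0.74682 / -2.00233 = 0.37298 → 37.30% Ir-191, 62.70% Ir-193.

62.70%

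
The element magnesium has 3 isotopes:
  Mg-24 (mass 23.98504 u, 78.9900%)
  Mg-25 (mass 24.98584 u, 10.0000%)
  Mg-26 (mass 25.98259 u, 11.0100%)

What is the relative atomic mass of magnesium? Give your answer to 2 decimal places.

24.31 u

Ar = Σ fᵢ·mᵢ = 0.789900 × 23.98504 + 0.100000 × 24.98584 + 0.110100 × 25.98259
= 18.945783 + 2.498584 + 2.860683 = 24.305050 u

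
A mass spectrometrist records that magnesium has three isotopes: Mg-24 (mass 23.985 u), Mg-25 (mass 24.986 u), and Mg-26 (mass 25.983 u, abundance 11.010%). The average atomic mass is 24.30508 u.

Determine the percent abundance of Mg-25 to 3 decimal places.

The remaining 88.990% is split between Mg-24 (fraction x) and Mg-25 (fraction 0.88990 − x).
Substituting: 23.985x + 24.986(0.88990 − x) = 21.4443517
(23.985 − 24.986)x = -0.7906897  ⇒  x = 0.78990, y = 0.10000
Mg-24: 78.990%, Mg-25: 10.000%.

10.000%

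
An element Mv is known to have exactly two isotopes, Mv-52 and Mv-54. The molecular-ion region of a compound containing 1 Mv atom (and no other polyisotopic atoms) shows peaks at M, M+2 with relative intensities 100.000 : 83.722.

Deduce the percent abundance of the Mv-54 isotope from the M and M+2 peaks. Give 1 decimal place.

45.6%

Write p for the Mv-52 fraction. I(M+2)/I(M) = [C(1,1)·p^0·(1−p)] / p^1 = 1·(1−p)/p = 83.722/100.000 = 0.8372
(1−p)/p = 0.8372/1 = 0.8372  ⇒  p = 1/(1 + 0.8372) = 0.5443
Mv-52: 54.4%, Mv-54: 45.6%.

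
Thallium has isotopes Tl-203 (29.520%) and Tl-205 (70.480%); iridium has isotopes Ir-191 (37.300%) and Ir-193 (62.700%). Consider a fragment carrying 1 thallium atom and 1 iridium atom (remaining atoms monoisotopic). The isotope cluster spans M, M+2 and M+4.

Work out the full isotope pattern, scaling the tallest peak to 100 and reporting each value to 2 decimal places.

24.58 : 100.00 : 98.64

Thallium pattern (n=1): 0.2952 : 0.7048
Iridium pattern (n=1): 0.3730 : 0.6270
Convolve the two distributions (both contribute in 2-u steps):
  M: 0.2952×0.3730 = 0.110110
  M+2: 0.2952×0.6270 + 0.7048×0.3730 = 0.447981
  M+4: 0.7048×0.6270 = 0.441910
Scale to base peak (0.447981) = 100: 24.58 : 100.00 : 98.64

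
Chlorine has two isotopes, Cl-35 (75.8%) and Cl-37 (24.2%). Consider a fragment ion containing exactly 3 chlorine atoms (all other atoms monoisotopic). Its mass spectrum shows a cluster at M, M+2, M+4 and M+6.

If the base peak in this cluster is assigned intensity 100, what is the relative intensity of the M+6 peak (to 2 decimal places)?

Term probabilities: M 0.4355, M+2 0.4171, M+4 0.1332, M+6 0.0142. Base peak = M.
P(M) = C(3,0) × 0.758^3 × 0.242^0 = 1 × 0.43551951 × 1.0000 = 0.435520 (base)
P(M+6) = C(3,3) × 0.758^0 × 0.242^3 = 1 × 1.0000 × 0.01417249 = 0.014172
Relative intensity = 0.014172 / 0.435520 × 100 = 3.25

3.25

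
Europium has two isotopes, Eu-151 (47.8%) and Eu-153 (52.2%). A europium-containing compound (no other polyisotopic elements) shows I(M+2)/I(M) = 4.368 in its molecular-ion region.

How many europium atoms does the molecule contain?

The M+2/M ratio from n Eu atoms is n · q/p = n · 0.522/0.478.
n = 4.368 × 0.478/0.522 = 4.00 ≈ 4

4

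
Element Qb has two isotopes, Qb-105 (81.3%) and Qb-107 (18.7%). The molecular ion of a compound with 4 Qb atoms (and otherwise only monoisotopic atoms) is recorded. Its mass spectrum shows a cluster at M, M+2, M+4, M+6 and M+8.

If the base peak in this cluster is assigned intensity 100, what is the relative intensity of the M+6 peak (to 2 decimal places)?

4.87

Binomial terms of (0.813 + 0.187)^4: M 0.4369, M+2 0.4020, M+4 0.1387, M+6 0.0213, M+8 0.0012 → M is the base peak.
P(M) = C(4,0) × 0.813^4 × 0.187^0 = 1 × 0.43688002 × 1.0000 = 0.436880 (base)
P(M+6) = C(4,3) × 0.813^1 × 0.187^3 = 4 × 0.8130 × 0.0065392 = 0.021265
Relative intensity = 0.021265 / 0.436880 × 100 = 4.87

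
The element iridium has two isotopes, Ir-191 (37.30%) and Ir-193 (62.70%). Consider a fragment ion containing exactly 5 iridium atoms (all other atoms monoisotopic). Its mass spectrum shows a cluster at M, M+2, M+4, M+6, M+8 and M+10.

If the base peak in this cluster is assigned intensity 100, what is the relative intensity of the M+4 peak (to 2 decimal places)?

(0.3730 + 0.6270)^5 gives M 0.0072, M+2 0.0607, M+4 0.2040, M+6 0.3429, M+8 0.2882, M+10 0.0969; the largest is M+6.
P(M+6) = C(5,3) × 0.3730^2 × 0.6270^3 = 10 × 0.139129 × 0.24649188 = 0.342942 (base)
P(M+4) = C(5,2) × 0.3730^3 × 0.6270^2 = 10 × 0.05189512 × 0.393129 = 0.204015
Relative intensity = 0.204015 / 0.342942 × 100 = 59.49

59.49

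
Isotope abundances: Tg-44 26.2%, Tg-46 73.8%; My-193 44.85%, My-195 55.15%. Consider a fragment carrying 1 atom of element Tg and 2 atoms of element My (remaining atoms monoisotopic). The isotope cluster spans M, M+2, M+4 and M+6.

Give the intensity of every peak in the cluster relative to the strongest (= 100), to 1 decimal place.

11.8 : 62.5 : 100.0 : 50.5

Element Tg pattern (n=1): 0.2620 : 0.7380
Element My pattern (n=2): 0.20115225 : 0.4946955 : 0.30415225
Convolve the two distributions (both contribute in 2-u steps):
  M: 0.2620×0.20115225 = 0.052702
  M+2: 0.2620×0.4946955 + 0.7380×0.20115225 = 0.278061
  M+4: 0.2620×0.30415225 + 0.7380×0.4946955 = 0.444773
  M+6: 0.7380×0.30415225 = 0.224464
Scale to base peak (0.444773) = 100: 11.8 : 62.5 : 100.0 : 50.5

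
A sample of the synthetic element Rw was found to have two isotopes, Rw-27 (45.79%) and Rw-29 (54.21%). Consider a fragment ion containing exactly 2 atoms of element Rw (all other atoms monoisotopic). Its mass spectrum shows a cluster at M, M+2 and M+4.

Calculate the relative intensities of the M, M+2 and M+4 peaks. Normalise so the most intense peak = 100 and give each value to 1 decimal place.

42.2 : 100.0 : 59.2

The 2 Rw atoms are independent, so intensities follow the terms of (0.4579 + 0.5421)^2.
P(M) = 0.4579^2 = 0.209672
P(M+2) = 2 × 0.4579^1 × 0.5421^1 = 0.496455
P(M+4) = 0.5421^2 = 0.293872
The M+2 peak is largest (0.496455); scaling to 100 gives 42.2 : 100.0 : 59.2.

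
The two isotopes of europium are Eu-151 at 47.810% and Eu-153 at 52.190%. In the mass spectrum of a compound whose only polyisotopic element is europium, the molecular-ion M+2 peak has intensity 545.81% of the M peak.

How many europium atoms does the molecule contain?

5

The M+2/M ratio from n Eu atoms is n · q/p = n · 0.52190/0.47810.
n = 5.4581 × 0.47810/0.52190 = 5.00 ≈ 5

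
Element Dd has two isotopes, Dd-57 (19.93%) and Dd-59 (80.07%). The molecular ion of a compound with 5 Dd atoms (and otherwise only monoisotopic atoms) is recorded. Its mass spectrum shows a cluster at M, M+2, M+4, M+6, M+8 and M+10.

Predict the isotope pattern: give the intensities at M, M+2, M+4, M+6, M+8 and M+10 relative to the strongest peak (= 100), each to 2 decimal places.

0.08 : 1.54 : 12.39 : 49.78 : 100.00 : 80.35

The 5 Dd atoms are independent, so intensities follow the terms of (0.1993 + 0.8007)^5.
P(M) = 0.1993^5 = 0.000314
P(M+2) = 5 × 0.1993^4 × 0.8007^1 = 0.006316
P(M+4) = 10 × 0.1993^3 × 0.8007^2 = 0.050753
P(M+6) = 10 × 0.1993^2 × 0.8007^3 = 0.203903
P(M+8) = 5 × 0.1993^1 × 0.8007^4 = 0.409597
P(M+10) = 0.8007^5 = 0.329116
The M+8 peak is largest (0.409597); scaling to 100 gives 0.08 : 1.54 : 12.39 : 49.78 : 100.00 : 80.35.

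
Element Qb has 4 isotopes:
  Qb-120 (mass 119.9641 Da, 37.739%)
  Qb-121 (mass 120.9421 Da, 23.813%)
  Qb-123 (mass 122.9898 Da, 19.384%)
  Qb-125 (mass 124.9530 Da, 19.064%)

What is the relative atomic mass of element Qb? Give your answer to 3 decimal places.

121.735 Da

Ar = Σ fᵢ·mᵢ = 0.37739 × 119.9641 + 0.23813 × 120.9421 + 0.19384 × 122.9898 + 0.19064 × 124.9530
= 45.27325 + 28.79994 + 23.84034 + 23.82104 = 121.73457 Da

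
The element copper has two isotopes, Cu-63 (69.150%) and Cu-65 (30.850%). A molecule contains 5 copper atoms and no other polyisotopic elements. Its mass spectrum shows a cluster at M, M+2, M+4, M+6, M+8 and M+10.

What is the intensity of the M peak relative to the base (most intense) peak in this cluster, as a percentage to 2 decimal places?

Binomial terms of (0.69150 + 0.30850)^5: M 0.1581, M+2 0.3527, M+4 0.3147, M+6 0.1404, M+8 0.0313, M+10 0.0028 → M+2 is the base peak.
P(M+2) = C(5,1) × 0.69150^4 × 0.30850^1 = 5 × 0.2286487 × 0.3085 = 0.352691 (base)
P(M) = C(5,0) × 0.69150^5 × 0.30850^0 = 1 × 0.15811058 × 1.0000 = 0.158111
Relative intensity = 0.158111 / 0.352691 × 100 = 44.83

44.83%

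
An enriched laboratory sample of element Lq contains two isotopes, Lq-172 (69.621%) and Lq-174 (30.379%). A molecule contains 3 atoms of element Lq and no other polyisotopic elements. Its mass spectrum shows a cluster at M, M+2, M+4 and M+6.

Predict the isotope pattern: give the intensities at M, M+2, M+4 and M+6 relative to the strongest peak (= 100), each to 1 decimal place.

76.4 : 100.0 : 43.6 : 6.3

Each Lq atom is independently Lq-172 (p = 0.69621) or Lq-174 (q = 0.30379); the cluster is the binomial expansion (p + q)^3.
P(M) = 0.69621^3 = 0.337459
P(M+2) = 3 × 0.69621^2 × 0.30379^1 = 0.441749
P(M+4) = 3 × 0.69621^1 × 0.30379^2 = 0.192756
P(M+6) = 0.30379^3 = 0.028036
The M+2 peak is largest (0.441749); scaling to 100 gives 76.4 : 100.0 : 43.6 : 6.3.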